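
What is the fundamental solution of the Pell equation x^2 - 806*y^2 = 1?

First expand sqrt(806) as a continued fraction. With x_i = (sqrt(806) + m_i)/d_i and (m_0, d_0) = (0, 1): a_0 = floor(sqrt(806)) = 28, since 28^2 = 784 <= 806 < 841 = 29^2.
Iterate m_{i+1} = d_i*a_i - m_i, d_{i+1} = (806 - m_{i+1}^2)/d_i, a_{i+1} = floor((a_0 + m_{i+1})/d_{i+1}):
  m_1 = 1*28 - 0 = 28, d_1 = (806 - 28^2)/1 = 22/1 = 22, a_1 = floor((28 + 28)/22) = 2.
  m_2 = 22*2 - 28 = 16, d_2 = (806 - 16^2)/22 = 550/22 = 25, a_2 = floor((28 + 16)/25) = 1.
  m_3 = 25*1 - 16 = 9, d_3 = (806 - 9^2)/25 = 725/25 = 29, a_3 = floor((28 + 9)/29) = 1.
  m_4 = 29*1 - 9 = 20, d_4 = (806 - 20^2)/29 = 406/29 = 14, a_4 = floor((28 + 20)/14) = 3.
  m_5 = 14*3 - 20 = 22, d_5 = (806 - 22^2)/14 = 322/14 = 23, a_5 = floor((28 + 22)/23) = 2.
  m_6 = 23*2 - 22 = 24, d_6 = (806 - 24^2)/23 = 230/23 = 10, a_6 = floor((28 + 24)/10) = 5.
  m_7 = 10*5 - 24 = 26, d_7 = (806 - 26^2)/10 = 130/10 = 13, a_7 = floor((28 + 26)/13) = 4.
  m_8 = 13*4 - 26 = 26, d_8 = (806 - 26^2)/13 = 130/13 = 10, a_8 = floor((28 + 26)/10) = 5.
  m_9 = 10*5 - 26 = 24, d_9 = (806 - 24^2)/10 = 230/10 = 23, a_9 = floor((28 + 24)/23) = 2.
  m_10 = 23*2 - 24 = 22, d_10 = (806 - 22^2)/23 = 322/23 = 14, a_10 = floor((28 + 22)/14) = 3.
  m_11 = 14*3 - 22 = 20, d_11 = (806 - 20^2)/14 = 406/14 = 29, a_11 = floor((28 + 20)/29) = 1.
  m_12 = 29*1 - 20 = 9, d_12 = (806 - 9^2)/29 = 725/29 = 25, a_12 = floor((28 + 9)/25) = 1.
  m_13 = 25*1 - 9 = 16, d_13 = (806 - 16^2)/25 = 550/25 = 22, a_13 = floor((28 + 16)/22) = 2.
  m_14 = 22*2 - 16 = 28, d_14 = (806 - 28^2)/22 = 22/22 = 1, a_14 = floor((28 + 28)/1) = 56.
  m_15 = 1*56 - 28 = 28, d_15 = (806 - 28^2)/1 = 22/1 = 22: (m_15, d_15) = (m_1, d_1) = (28, 22), so from here the quotients repeat a_1, ..., a_14; the period length is 14.
So sqrt(806) = [28; (2, 1, 1, 3, 2, 5, 4, 5, 2, 3, 1, 1, 2, 56)] with period length k = 14.
k is even, so the fundamental solution of x^2 - 806y^2 = 1 is (p_{k-1}, q_{k-1}) = (p_13, q_13); compute convergents through index 13.
Convergents (p_i = a_i*p_{i-1} + p_{i-2}, q_i = a_i*q_{i-1} + q_{i-2} with p_{-2}=0, p_{-1}=1, q_{-2}=1, q_{-1}=0):
  i=0: a_0=28, p_0 = 28*1 + 0 = 28, q_0 = 28*0 + 1 = 1.
  i=1: a_1=2, p_1 = 2*28 + 1 = 57, q_1 = 2*1 + 0 = 2.
  i=2: a_2=1, p_2 = 1*57 + 28 = 85, q_2 = 1*2 + 1 = 3.
  i=3: a_3=1, p_3 = 1*85 + 57 = 142, q_3 = 1*3 + 2 = 5.
  i=4: a_4=3, p_4 = 3*142 + 85 = 511, q_4 = 3*5 + 3 = 18.
  i=5: a_5=2, p_5 = 2*511 + 142 = 1164, q_5 = 2*18 + 5 = 41.
  i=6: a_6=5, p_6 = 5*1164 + 511 = 6331, q_6 = 5*41 + 18 = 223.
  i=7: a_7=4, p_7 = 4*6331 + 1164 = 26488, q_7 = 4*223 + 41 = 933.
  i=8: a_8=5, p_8 = 5*26488 + 6331 = 138771, q_8 = 5*933 + 223 = 4888.
  i=9: a_9=2, p_9 = 2*138771 + 26488 = 304030, q_9 = 2*4888 + 933 = 10709.
  i=10: a_10=3, p_10 = 3*304030 + 138771 = 1050861, q_10 = 3*10709 + 4888 = 37015.
  i=11: a_11=1, p_11 = 1*1050861 + 304030 = 1354891, q_11 = 1*37015 + 10709 = 47724.
  i=12: a_12=1, p_12 = 1*1354891 + 1050861 = 2405752, q_12 = 1*47724 + 37015 = 84739.
  i=13: a_13=2, p_13 = 2*2405752 + 1354891 = 6166395, q_13 = 2*84739 + 47724 = 217202.
Check: 6166395^2 - 806*217202^2 = 38024427296025 - 38024427296024 = 1, so (x, y) = (6166395, 217202) solves the equation, and by the theorem it is the least positive solution.

(x, y) = (6166395, 217202)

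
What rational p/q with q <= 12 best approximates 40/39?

1/1

Expand x = 40/39 as a continued fraction with the Euclidean algorithm:
  40 = 1*39 + 1, so a_0 = 1.
  39 = 39*1 + 0, so a_1 = 39.
so x = [1; 39].
Convergents (p_i = a_i*p_{i-1} + p_{i-2}, q_i = a_i*q_{i-1} + q_{i-2} with p_{-2}=0, p_{-1}=1, q_{-2}=1, q_{-1}=0), until the denominator exceeds 12:
  i=0: a_0=1, p_0 = 1*1 + 0 = 1, q_0 = 1*0 + 1 = 1.
  i=1: a_1=39, p_1 = 39*1 + 1 = 40, q_1 = 39*1 + 0 = 39.
q_1 = 39 > 12, so the last convergent with denominator <= 12 is p_0/q_0 = 1/1.
The closest fraction with denominator <= 12 is either p_0/q_0 or the intermediate fraction (k*p_0 + p_{-1})/(k*q_0 + q_{-1}) with the largest k >= 1 whose denominator stays <= 12; these approach x as k grows, and every other convergent or intermediate fraction in range is farther away.
Largest k: floor((12 - q_{-1})/q_0) = floor((12 - 0)/1) = 12 (using the seeds p_{-1} = 1, q_{-1} = 0).
That gives (12*1 + 1)/(12*1 + 0) = 13/12.
Compare the errors: |x - 1/1| = |40*1 - 1*39|/(39*1) = 1/39, and |x - 13/12| = |40*12 - 13*39|/(39*12) = 27/468.
Cross-multiplying, 1*468 = 468 < 1053 = 27*39, so 1/39 is smaller: the convergent 1/1 is closer to x than 13/12.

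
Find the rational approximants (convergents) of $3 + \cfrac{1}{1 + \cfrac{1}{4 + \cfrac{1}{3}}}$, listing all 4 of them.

3/1, 4/1, 19/5, 61/16

Using the convergent recurrence p_i = a_i*p_{i-1} + p_{i-2}, q_i = a_i*q_{i-1} + q_{i-2} with p_{-2}=0, p_{-1}=1, q_{-2}=1, q_{-1}=0:
  i=0: a_0=3, p_0 = 3*1 + 0 = 3, q_0 = 3*0 + 1 = 1.
  i=1: a_1=1, p_1 = 1*3 + 1 = 4, q_1 = 1*1 + 0 = 1.
  i=2: a_2=4, p_2 = 4*4 + 3 = 19, q_2 = 4*1 + 1 = 5.
  i=3: a_3=3, p_3 = 3*19 + 4 = 61, q_3 = 3*5 + 1 = 16.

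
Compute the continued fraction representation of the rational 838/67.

Run the Euclidean algorithm on 838 and 67; the successive quotients are the partial quotients a_0, a_1, ... (each step inverts the fractional part left over by the previous one):
  838 = 12*67 + 34, so a_0 = 12.
  67 = 1*34 + 33, so a_1 = 1.
  34 = 1*33 + 1, so a_2 = 1.
  33 = 33*1 + 0, so a_3 = 33.
The remainder reaches 0 after 4 divisions, so the expansion has 4 partial quotients, read off in order.

[12; 1, 1, 33]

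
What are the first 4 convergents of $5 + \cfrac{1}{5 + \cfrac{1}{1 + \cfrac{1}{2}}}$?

Using the convergent recurrence p_i = a_i*p_{i-1} + p_{i-2}, q_i = a_i*q_{i-1} + q_{i-2} with p_{-2}=0, p_{-1}=1, q_{-2}=1, q_{-1}=0:
  i=0: a_0=5, p_0 = 5*1 + 0 = 5, q_0 = 5*0 + 1 = 1.
  i=1: a_1=5, p_1 = 5*5 + 1 = 26, q_1 = 5*1 + 0 = 5.
  i=2: a_2=1, p_2 = 1*26 + 5 = 31, q_2 = 1*5 + 1 = 6.
  i=3: a_3=2, p_3 = 2*31 + 26 = 88, q_3 = 2*6 + 5 = 17.

5/1, 26/5, 31/6, 88/17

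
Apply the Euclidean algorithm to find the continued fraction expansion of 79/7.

[11; 3, 2]

Run the Euclidean algorithm on 79 and 7; the successive quotients are the partial quotients a_0, a_1, ... (each step inverts the fractional part left over by the previous one):
  79 = 11*7 + 2, so a_0 = 11.
  7 = 3*2 + 1, so a_1 = 3.
  2 = 2*1 + 0, so a_2 = 2.
The remainder reaches 0 after 3 divisions, so the expansion has 3 partial quotients, read off in order.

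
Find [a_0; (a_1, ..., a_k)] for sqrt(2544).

[50; (2, 3, 1, 1, 6, 6, 6, 1, 1, 3, 2, 100)]

Write x_i = (sqrt(2544) + m_i)/d_i with (m_0, d_0) = (0, 1). a_0 = floor(sqrt(2544)) = 50, since 50^2 = 2500 <= 2544 < 2601 = 51^2.
Iterate m_{i+1} = d_i*a_i - m_i, d_{i+1} = (2544 - m_{i+1}^2)/d_i, a_{i+1} = floor((a_0 + m_{i+1})/d_{i+1}):
  m_1 = 1*50 - 0 = 50, d_1 = (2544 - 50^2)/1 = 44/1 = 44, a_1 = floor((50 + 50)/44) = 2.
  m_2 = 44*2 - 50 = 38, d_2 = (2544 - 38^2)/44 = 1100/44 = 25, a_2 = floor((50 + 38)/25) = 3.
  m_3 = 25*3 - 38 = 37, d_3 = (2544 - 37^2)/25 = 1175/25 = 47, a_3 = floor((50 + 37)/47) = 1.
  m_4 = 47*1 - 37 = 10, d_4 = (2544 - 10^2)/47 = 2444/47 = 52, a_4 = floor((50 + 10)/52) = 1.
  m_5 = 52*1 - 10 = 42, d_5 = (2544 - 42^2)/52 = 780/52 = 15, a_5 = floor((50 + 42)/15) = 6.
  m_6 = 15*6 - 42 = 48, d_6 = (2544 - 48^2)/15 = 240/15 = 16, a_6 = floor((50 + 48)/16) = 6.
  m_7 = 16*6 - 48 = 48, d_7 = (2544 - 48^2)/16 = 240/16 = 15, a_7 = floor((50 + 48)/15) = 6.
  m_8 = 15*6 - 48 = 42, d_8 = (2544 - 42^2)/15 = 780/15 = 52, a_8 = floor((50 + 42)/52) = 1.
  m_9 = 52*1 - 42 = 10, d_9 = (2544 - 10^2)/52 = 2444/52 = 47, a_9 = floor((50 + 10)/47) = 1.
  m_10 = 47*1 - 10 = 37, d_10 = (2544 - 37^2)/47 = 1175/47 = 25, a_10 = floor((50 + 37)/25) = 3.
  m_11 = 25*3 - 37 = 38, d_11 = (2544 - 38^2)/25 = 1100/25 = 44, a_11 = floor((50 + 38)/44) = 2.
  m_12 = 44*2 - 38 = 50, d_12 = (2544 - 50^2)/44 = 44/44 = 1, a_12 = floor((50 + 50)/1) = 100.
  m_13 = 1*100 - 50 = 50, d_13 = (2544 - 50^2)/1 = 44/1 = 44: (m_13, d_13) = (m_1, d_1) = (50, 44), so from here the quotients repeat a_1, ..., a_12; the period length is 12.
Hence the expansion of sqrt(2544) is a_0 = 50 followed by the repeating block 2, 3, 1, 1, 6, 6, 6, 1, 1, 3, 2, 100 (period 12).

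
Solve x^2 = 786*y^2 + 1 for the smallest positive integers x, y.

First expand sqrt(786) as a continued fraction. With x_i = (sqrt(786) + m_i)/d_i and (m_0, d_0) = (0, 1): a_0 = floor(sqrt(786)) = 28, since 28^2 = 784 <= 786 < 841 = 29^2.
Iterate m_{i+1} = d_i*a_i - m_i, d_{i+1} = (786 - m_{i+1}^2)/d_i, a_{i+1} = floor((a_0 + m_{i+1})/d_{i+1}):
  m_1 = 1*28 - 0 = 28, d_1 = (786 - 28^2)/1 = 2/1 = 2, a_1 = floor((28 + 28)/2) = 28.
  m_2 = 2*28 - 28 = 28, d_2 = (786 - 28^2)/2 = 2/2 = 1, a_2 = floor((28 + 28)/1) = 56.
  m_3 = 1*56 - 28 = 28, d_3 = (786 - 28^2)/1 = 2/1 = 2: (m_3, d_3) = (m_1, d_1) = (28, 2), so from here the quotients repeat a_1, a_2; the period length is 2.
So sqrt(786) = [28; (28, 56)] with period length k = 2.
k is even, so the fundamental solution of x^2 - 786y^2 = 1 is (p_{k-1}, q_{k-1}) = (p_1, q_1); compute convergents through index 1.
Convergents (p_i = a_i*p_{i-1} + p_{i-2}, q_i = a_i*q_{i-1} + q_{i-2} with p_{-2}=0, p_{-1}=1, q_{-2}=1, q_{-1}=0):
  i=0: a_0=28, p_0 = 28*1 + 0 = 28, q_0 = 28*0 + 1 = 1.
  i=1: a_1=28, p_1 = 28*28 + 1 = 785, q_1 = 28*1 + 0 = 28.
Check: 785^2 - 786*28^2 = 616225 - 616224 = 1, so (x, y) = (785, 28) solves the equation, and by the theorem it is the least positive solution.

(x, y) = (785, 28)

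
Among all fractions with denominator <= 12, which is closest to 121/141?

Expand x = 121/141 as a continued fraction with the Euclidean algorithm:
  121 = 0*141 + 121, so a_0 = 0.
  141 = 1*121 + 20, so a_1 = 1.
  121 = 6*20 + 1, so a_2 = 6.
  20 = 20*1 + 0, so a_3 = 20.
so x = [0; 1, 6, 20].
Convergents (p_i = a_i*p_{i-1} + p_{i-2}, q_i = a_i*q_{i-1} + q_{i-2} with p_{-2}=0, p_{-1}=1, q_{-2}=1, q_{-1}=0), until the denominator exceeds 12:
  i=0: a_0=0, p_0 = 0*1 + 0 = 0, q_0 = 0*0 + 1 = 1.
  i=1: a_1=1, p_1 = 1*0 + 1 = 1, q_1 = 1*1 + 0 = 1.
  i=2: a_2=6, p_2 = 6*1 + 0 = 6, q_2 = 6*1 + 1 = 7.
  i=3: a_3=20, p_3 = 20*6 + 1 = 121, q_3 = 20*7 + 1 = 141.
q_3 = 141 > 12, so the last convergent with denominator <= 12 is p_2/q_2 = 6/7.
The closest fraction with denominator <= 12 is either p_2/q_2 or the intermediate fraction (k*p_2 + p_1)/(k*q_2 + q_1) with the largest k >= 1 whose denominator stays <= 12; these approach x as k grows, and every other convergent or intermediate fraction in range is farther away.
Largest k: floor((12 - q_1)/q_2) = floor((12 - 1)/7) = 1.
That gives (1*6 + 1)/(1*7 + 1) = 7/8.
Compare the errors: |x - 6/7| = |121*7 - 6*141|/(141*7) = 1/987, and |x - 7/8| = |121*8 - 7*141|/(141*8) = 19/1128.
Cross-multiplying, 1*1128 = 1128 < 18753 = 19*987, so 1/987 is smaller: the convergent 6/7 is closer to x than 7/8.

6/7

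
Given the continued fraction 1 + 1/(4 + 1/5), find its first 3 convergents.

Using the convergent recurrence p_i = a_i*p_{i-1} + p_{i-2}, q_i = a_i*q_{i-1} + q_{i-2} with p_{-2}=0, p_{-1}=1, q_{-2}=1, q_{-1}=0:
  i=0: a_0=1, p_0 = 1*1 + 0 = 1, q_0 = 1*0 + 1 = 1.
  i=1: a_1=4, p_1 = 4*1 + 1 = 5, q_1 = 4*1 + 0 = 4.
  i=2: a_2=5, p_2 = 5*5 + 1 = 26, q_2 = 5*4 + 1 = 21.

1/1, 5/4, 26/21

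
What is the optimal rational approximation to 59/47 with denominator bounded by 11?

5/4

Expand x = 59/47 as a continued fraction with the Euclidean algorithm:
  59 = 1*47 + 12, so a_0 = 1.
  47 = 3*12 + 11, so a_1 = 3.
  12 = 1*11 + 1, so a_2 = 1.
  11 = 11*1 + 0, so a_3 = 11.
so x = [1; 3, 1, 11].
Convergents (p_i = a_i*p_{i-1} + p_{i-2}, q_i = a_i*q_{i-1} + q_{i-2} with p_{-2}=0, p_{-1}=1, q_{-2}=1, q_{-1}=0), until the denominator exceeds 11:
  i=0: a_0=1, p_0 = 1*1 + 0 = 1, q_0 = 1*0 + 1 = 1.
  i=1: a_1=3, p_1 = 3*1 + 1 = 4, q_1 = 3*1 + 0 = 3.
  i=2: a_2=1, p_2 = 1*4 + 1 = 5, q_2 = 1*3 + 1 = 4.
  i=3: a_3=11, p_3 = 11*5 + 4 = 59, q_3 = 11*4 + 3 = 47.
q_3 = 47 > 11, so the last convergent with denominator <= 11 is p_2/q_2 = 5/4.
The closest fraction with denominator <= 11 is either p_2/q_2 or the intermediate fraction (k*p_2 + p_1)/(k*q_2 + q_1) with the largest k >= 1 whose denominator stays <= 11; these approach x as k grows, and every other convergent or intermediate fraction in range is farther away.
Largest k: floor((11 - q_1)/q_2) = floor((11 - 3)/4) = 2.
That gives (2*5 + 4)/(2*4 + 3) = 14/11.
Compare the errors: |x - 5/4| = |59*4 - 5*47|/(47*4) = 1/188, and |x - 14/11| = |59*11 - 14*47|/(47*11) = 9/517.
Cross-multiplying, 1*517 = 517 < 1692 = 9*188, so 1/188 is smaller: the convergent 5/4 is closer to x than 14/11.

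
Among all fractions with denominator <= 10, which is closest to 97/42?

23/10

Expand x = 97/42 as a continued fraction with the Euclidean algorithm:
  97 = 2*42 + 13, so a_0 = 2.
  42 = 3*13 + 3, so a_1 = 3.
  13 = 4*3 + 1, so a_2 = 4.
  3 = 3*1 + 0, so a_3 = 3.
so x = [2; 3, 4, 3].
Convergents (p_i = a_i*p_{i-1} + p_{i-2}, q_i = a_i*q_{i-1} + q_{i-2} with p_{-2}=0, p_{-1}=1, q_{-2}=1, q_{-1}=0), until the denominator exceeds 10:
  i=0: a_0=2, p_0 = 2*1 + 0 = 2, q_0 = 2*0 + 1 = 1.
  i=1: a_1=3, p_1 = 3*2 + 1 = 7, q_1 = 3*1 + 0 = 3.
  i=2: a_2=4, p_2 = 4*7 + 2 = 30, q_2 = 4*3 + 1 = 13.
q_2 = 13 > 10, so the last convergent with denominator <= 10 is p_1/q_1 = 7/3.
The closest fraction with denominator <= 10 is either p_1/q_1 or the intermediate fraction (k*p_1 + p_0)/(k*q_1 + q_0) with the largest k >= 1 whose denominator stays <= 10; these approach x as k grows, and every other convergent or intermediate fraction in range is farther away.
Largest k: floor((10 - q_0)/q_1) = floor((10 - 1)/3) = 3.
That gives (3*7 + 2)/(3*3 + 1) = 23/10.
Compare the errors: |x - 7/3| = |97*3 - 7*42|/(42*3) = 3/126, and |x - 23/10| = |97*10 - 23*42|/(42*10) = 4/420.
Cross-multiplying, 4*126 = 504 < 1260 = 3*420, so 4/420 is smaller: the intermediate fraction 23/10 is closer to x than 7/3.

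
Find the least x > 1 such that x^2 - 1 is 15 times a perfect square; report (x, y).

(x, y) = (4, 1)

First expand sqrt(15) as a continued fraction. With x_i = (sqrt(15) + m_i)/d_i and (m_0, d_0) = (0, 1): a_0 = floor(sqrt(15)) = 3, since 3^2 = 9 <= 15 < 16 = 4^2.
Iterate m_{i+1} = d_i*a_i - m_i, d_{i+1} = (15 - m_{i+1}^2)/d_i, a_{i+1} = floor((a_0 + m_{i+1})/d_{i+1}):
  m_1 = 1*3 - 0 = 3, d_1 = (15 - 3^2)/1 = 6/1 = 6, a_1 = floor((3 + 3)/6) = 1.
  m_2 = 6*1 - 3 = 3, d_2 = (15 - 3^2)/6 = 6/6 = 1, a_2 = floor((3 + 3)/1) = 6.
  m_3 = 1*6 - 3 = 3, d_3 = (15 - 3^2)/1 = 6/1 = 6: (m_3, d_3) = (m_1, d_1) = (3, 6), so from here the quotients repeat a_1, a_2; the period length is 2.
So sqrt(15) = [3; (1, 6)] with period length k = 2.
k is even, so the fundamental solution of x^2 - 15y^2 = 1 is (p_{k-1}, q_{k-1}) = (p_1, q_1); compute convergents through index 1.
Convergents (p_i = a_i*p_{i-1} + p_{i-2}, q_i = a_i*q_{i-1} + q_{i-2} with p_{-2}=0, p_{-1}=1, q_{-2}=1, q_{-1}=0):
  i=0: a_0=3, p_0 = 3*1 + 0 = 3, q_0 = 3*0 + 1 = 1.
  i=1: a_1=1, p_1 = 1*3 + 1 = 4, q_1 = 1*1 + 0 = 1.
Check: 4^2 - 15*1^2 = 16 - 15 = 1, so (x, y) = (4, 1) solves the equation, and by the theorem it is the least positive solution.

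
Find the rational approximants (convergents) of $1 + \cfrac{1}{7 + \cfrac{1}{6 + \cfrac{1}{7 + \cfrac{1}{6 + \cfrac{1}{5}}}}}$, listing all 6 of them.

Using the convergent recurrence p_i = a_i*p_{i-1} + p_{i-2}, q_i = a_i*q_{i-1} + q_{i-2} with p_{-2}=0, p_{-1}=1, q_{-2}=1, q_{-1}=0:
  i=0: a_0=1, p_0 = 1*1 + 0 = 1, q_0 = 1*0 + 1 = 1.
  i=1: a_1=7, p_1 = 7*1 + 1 = 8, q_1 = 7*1 + 0 = 7.
  i=2: a_2=6, p_2 = 6*8 + 1 = 49, q_2 = 6*7 + 1 = 43.
  i=3: a_3=7, p_3 = 7*49 + 8 = 351, q_3 = 7*43 + 7 = 308.
  i=4: a_4=6, p_4 = 6*351 + 49 = 2155, q_4 = 6*308 + 43 = 1891.
  i=5: a_5=5, p_5 = 5*2155 + 351 = 11126, q_5 = 5*1891 + 308 = 9763.

1/1, 8/7, 49/43, 351/308, 2155/1891, 11126/9763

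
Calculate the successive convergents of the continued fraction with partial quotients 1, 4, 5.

1/1, 5/4, 26/21

Using the convergent recurrence p_i = a_i*p_{i-1} + p_{i-2}, q_i = a_i*q_{i-1} + q_{i-2} with p_{-2}=0, p_{-1}=1, q_{-2}=1, q_{-1}=0:
  i=0: a_0=1, p_0 = 1*1 + 0 = 1, q_0 = 1*0 + 1 = 1.
  i=1: a_1=4, p_1 = 4*1 + 1 = 5, q_1 = 4*1 + 0 = 4.
  i=2: a_2=5, p_2 = 5*5 + 1 = 26, q_2 = 5*4 + 1 = 21.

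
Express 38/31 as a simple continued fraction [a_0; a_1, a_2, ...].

[1; 4, 2, 3]

Run the Euclidean algorithm on 38 and 31; the successive quotients are the partial quotients a_0, a_1, ... (each step inverts the fractional part left over by the previous one):
  38 = 1*31 + 7, so a_0 = 1.
  31 = 4*7 + 3, so a_1 = 4.
  7 = 2*3 + 1, so a_2 = 2.
  3 = 3*1 + 0, so a_3 = 3.
The remainder reaches 0 after 4 divisions, so the expansion has 4 partial quotients, read off in order.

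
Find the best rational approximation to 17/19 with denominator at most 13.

Expand x = 17/19 as a continued fraction with the Euclidean algorithm:
  17 = 0*19 + 17, so a_0 = 0.
  19 = 1*17 + 2, so a_1 = 1.
  17 = 8*2 + 1, so a_2 = 8.
  2 = 2*1 + 0, so a_3 = 2.
so x = [0; 1, 8, 2].
Convergents (p_i = a_i*p_{i-1} + p_{i-2}, q_i = a_i*q_{i-1} + q_{i-2} with p_{-2}=0, p_{-1}=1, q_{-2}=1, q_{-1}=0), until the denominator exceeds 13:
  i=0: a_0=0, p_0 = 0*1 + 0 = 0, q_0 = 0*0 + 1 = 1.
  i=1: a_1=1, p_1 = 1*0 + 1 = 1, q_1 = 1*1 + 0 = 1.
  i=2: a_2=8, p_2 = 8*1 + 0 = 8, q_2 = 8*1 + 1 = 9.
  i=3: a_3=2, p_3 = 2*8 + 1 = 17, q_3 = 2*9 + 1 = 19.
q_3 = 19 > 13, so the last convergent with denominator <= 13 is p_2/q_2 = 8/9.
The closest fraction with denominator <= 13 is either p_2/q_2 or the intermediate fraction (k*p_2 + p_1)/(k*q_2 + q_1) with the largest k >= 1 whose denominator stays <= 13; these approach x as k grows, and every other convergent or intermediate fraction in range is farther away.
Largest k: floor((13 - q_1)/q_2) = floor((13 - 1)/9) = 1.
That gives (1*8 + 1)/(1*9 + 1) = 9/10.
Compare the errors: |x - 8/9| = |17*9 - 8*19|/(19*9) = 1/171, and |x - 9/10| = |17*10 - 9*19|/(19*10) = 1/190.
Cross-multiplying, 1*171 = 171 < 190 = 1*190, so 1/190 is smaller: the intermediate fraction 9/10 is closer to x than 8/9.

9/10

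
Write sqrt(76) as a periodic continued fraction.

Write x_i = (sqrt(76) + m_i)/d_i with (m_0, d_0) = (0, 1). a_0 = floor(sqrt(76)) = 8, since 8^2 = 64 <= 76 < 81 = 9^2.
Iterate m_{i+1} = d_i*a_i - m_i, d_{i+1} = (76 - m_{i+1}^2)/d_i, a_{i+1} = floor((a_0 + m_{i+1})/d_{i+1}):
  m_1 = 1*8 - 0 = 8, d_1 = (76 - 8^2)/1 = 12/1 = 12, a_1 = floor((8 + 8)/12) = 1.
  m_2 = 12*1 - 8 = 4, d_2 = (76 - 4^2)/12 = 60/12 = 5, a_2 = floor((8 + 4)/5) = 2.
  m_3 = 5*2 - 4 = 6, d_3 = (76 - 6^2)/5 = 40/5 = 8, a_3 = floor((8 + 6)/8) = 1.
  m_4 = 8*1 - 6 = 2, d_4 = (76 - 2^2)/8 = 72/8 = 9, a_4 = floor((8 + 2)/9) = 1.
  m_5 = 9*1 - 2 = 7, d_5 = (76 - 7^2)/9 = 27/9 = 3, a_5 = floor((8 + 7)/3) = 5.
  m_6 = 3*5 - 7 = 8, d_6 = (76 - 8^2)/3 = 12/3 = 4, a_6 = floor((8 + 8)/4) = 4.
  m_7 = 4*4 - 8 = 8, d_7 = (76 - 8^2)/4 = 12/4 = 3, a_7 = floor((8 + 8)/3) = 5.
  m_8 = 3*5 - 8 = 7, d_8 = (76 - 7^2)/3 = 27/3 = 9, a_8 = floor((8 + 7)/9) = 1.
  m_9 = 9*1 - 7 = 2, d_9 = (76 - 2^2)/9 = 72/9 = 8, a_9 = floor((8 + 2)/8) = 1.
  m_10 = 8*1 - 2 = 6, d_10 = (76 - 6^2)/8 = 40/8 = 5, a_10 = floor((8 + 6)/5) = 2.
  m_11 = 5*2 - 6 = 4, d_11 = (76 - 4^2)/5 = 60/5 = 12, a_11 = floor((8 + 4)/12) = 1.
  m_12 = 12*1 - 4 = 8, d_12 = (76 - 8^2)/12 = 12/12 = 1, a_12 = floor((8 + 8)/1) = 16.
  m_13 = 1*16 - 8 = 8, d_13 = (76 - 8^2)/1 = 12/1 = 12: (m_13, d_13) = (m_1, d_1) = (8, 12), so from here the quotients repeat a_1, ..., a_12; the period length is 12.
Hence the expansion of sqrt(76) is a_0 = 8 followed by the repeating block 1, 2, 1, 1, 5, 4, 5, 1, 1, 2, 1, 16 (period 12).

[8; (1, 2, 1, 1, 5, 4, 5, 1, 1, 2, 1, 16)]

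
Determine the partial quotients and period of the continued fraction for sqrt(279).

Write x_i = (sqrt(279) + m_i)/d_i with (m_0, d_0) = (0, 1). a_0 = floor(sqrt(279)) = 16, since 16^2 = 256 <= 279 < 289 = 17^2.
Iterate m_{i+1} = d_i*a_i - m_i, d_{i+1} = (279 - m_{i+1}^2)/d_i, a_{i+1} = floor((a_0 + m_{i+1})/d_{i+1}):
  m_1 = 1*16 - 0 = 16, d_1 = (279 - 16^2)/1 = 23/1 = 23, a_1 = floor((16 + 16)/23) = 1.
  m_2 = 23*1 - 16 = 7, d_2 = (279 - 7^2)/23 = 230/23 = 10, a_2 = floor((16 + 7)/10) = 2.
  m_3 = 10*2 - 7 = 13, d_3 = (279 - 13^2)/10 = 110/10 = 11, a_3 = floor((16 + 13)/11) = 2.
  m_4 = 11*2 - 13 = 9, d_4 = (279 - 9^2)/11 = 198/11 = 18, a_4 = floor((16 + 9)/18) = 1.
  m_5 = 18*1 - 9 = 9, d_5 = (279 - 9^2)/18 = 198/18 = 11, a_5 = floor((16 + 9)/11) = 2.
  m_6 = 11*2 - 9 = 13, d_6 = (279 - 13^2)/11 = 110/11 = 10, a_6 = floor((16 + 13)/10) = 2.
  m_7 = 10*2 - 13 = 7, d_7 = (279 - 7^2)/10 = 230/10 = 23, a_7 = floor((16 + 7)/23) = 1.
  m_8 = 23*1 - 7 = 16, d_8 = (279 - 16^2)/23 = 23/23 = 1, a_8 = floor((16 + 16)/1) = 32.
  m_9 = 1*32 - 16 = 16, d_9 = (279 - 16^2)/1 = 23/1 = 23: (m_9, d_9) = (m_1, d_1) = (16, 23), so from here the quotients repeat a_1, ..., a_8; the period length is 8.
Hence the expansion of sqrt(279) is a_0 = 16 followed by the repeating block 1, 2, 2, 1, 2, 2, 1, 32 (period 8).

[16; (1, 2, 2, 1, 2, 2, 1, 32)]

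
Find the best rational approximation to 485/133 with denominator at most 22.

62/17

Expand x = 485/133 as a continued fraction with the Euclidean algorithm:
  485 = 3*133 + 86, so a_0 = 3.
  133 = 1*86 + 47, so a_1 = 1.
  86 = 1*47 + 39, so a_2 = 1.
  47 = 1*39 + 8, so a_3 = 1.
  39 = 4*8 + 7, so a_4 = 4.
  8 = 1*7 + 1, so a_5 = 1.
  7 = 7*1 + 0, so a_6 = 7.
so x = [3; 1, 1, 1, 4, 1, 7].
Convergents (p_i = a_i*p_{i-1} + p_{i-2}, q_i = a_i*q_{i-1} + q_{i-2} with p_{-2}=0, p_{-1}=1, q_{-2}=1, q_{-1}=0), until the denominator exceeds 22:
  i=0: a_0=3, p_0 = 3*1 + 0 = 3, q_0 = 3*0 + 1 = 1.
  i=1: a_1=1, p_1 = 1*3 + 1 = 4, q_1 = 1*1 + 0 = 1.
  i=2: a_2=1, p_2 = 1*4 + 3 = 7, q_2 = 1*1 + 1 = 2.
  i=3: a_3=1, p_3 = 1*7 + 4 = 11, q_3 = 1*2 + 1 = 3.
  i=4: a_4=4, p_4 = 4*11 + 7 = 51, q_4 = 4*3 + 2 = 14.
  i=5: a_5=1, p_5 = 1*51 + 11 = 62, q_5 = 1*14 + 3 = 17.
  i=6: a_6=7, p_6 = 7*62 + 51 = 485, q_6 = 7*17 + 14 = 133.
q_6 = 133 > 22, so the last convergent with denominator <= 22 is p_5/q_5 = 62/17.
The closest fraction with denominator <= 22 is either p_5/q_5 or the intermediate fraction (k*p_5 + p_4)/(k*q_5 + q_4) with the largest k >= 1 whose denominator stays <= 22; these approach x as k grows, and every other convergent or intermediate fraction in range is farther away.
Largest k: floor((22 - q_4)/q_5) = floor((22 - 14)/17) = 0.
Since k = 0, no intermediate fraction beyond p_5/q_5 has denominator <= 22, so the convergent 62/17 is the closest (its error is |485*17 - 62*133|/(133*17) = 1/2261).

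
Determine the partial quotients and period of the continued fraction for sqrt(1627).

Write x_i = (sqrt(1627) + m_i)/d_i with (m_0, d_0) = (0, 1). a_0 = floor(sqrt(1627)) = 40, since 40^2 = 1600 <= 1627 < 1681 = 41^2.
Iterate m_{i+1} = d_i*a_i - m_i, d_{i+1} = (1627 - m_{i+1}^2)/d_i, a_{i+1} = floor((a_0 + m_{i+1})/d_{i+1}):
  m_1 = 1*40 - 0 = 40, d_1 = (1627 - 40^2)/1 = 27/1 = 27, a_1 = floor((40 + 40)/27) = 2.
  m_2 = 27*2 - 40 = 14, d_2 = (1627 - 14^2)/27 = 1431/27 = 53, a_2 = floor((40 + 14)/53) = 1.
  m_3 = 53*1 - 14 = 39, d_3 = (1627 - 39^2)/53 = 106/53 = 2, a_3 = floor((40 + 39)/2) = 39.
  m_4 = 2*39 - 39 = 39, d_4 = (1627 - 39^2)/2 = 106/2 = 53, a_4 = floor((40 + 39)/53) = 1.
  m_5 = 53*1 - 39 = 14, d_5 = (1627 - 14^2)/53 = 1431/53 = 27, a_5 = floor((40 + 14)/27) = 2.
  m_6 = 27*2 - 14 = 40, d_6 = (1627 - 40^2)/27 = 27/27 = 1, a_6 = floor((40 + 40)/1) = 80.
  m_7 = 1*80 - 40 = 40, d_7 = (1627 - 40^2)/1 = 27/1 = 27: (m_7, d_7) = (m_1, d_1) = (40, 27), so from here the quotients repeat a_1, ..., a_6; the period length is 6.
Hence the expansion of sqrt(1627) is a_0 = 40 followed by the repeating block 2, 1, 39, 1, 2, 80 (period 6).

[40; (2, 1, 39, 1, 2, 80)]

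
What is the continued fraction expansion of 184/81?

[2; 3, 1, 2, 7]

Run the Euclidean algorithm on 184 and 81; the successive quotients are the partial quotients a_0, a_1, ... (each step inverts the fractional part left over by the previous one):
  184 = 2*81 + 22, so a_0 = 2.
  81 = 3*22 + 15, so a_1 = 3.
  22 = 1*15 + 7, so a_2 = 1.
  15 = 2*7 + 1, so a_3 = 2.
  7 = 7*1 + 0, so a_4 = 7.
The remainder reaches 0 after 5 divisions, so the expansion has 5 partial quotients, read off in order.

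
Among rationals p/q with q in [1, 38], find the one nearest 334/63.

175/33

Expand x = 334/63 as a continued fraction with the Euclidean algorithm:
  334 = 5*63 + 19, so a_0 = 5.
  63 = 3*19 + 6, so a_1 = 3.
  19 = 3*6 + 1, so a_2 = 3.
  6 = 6*1 + 0, so a_3 = 6.
so x = [5; 3, 3, 6].
Convergents (p_i = a_i*p_{i-1} + p_{i-2}, q_i = a_i*q_{i-1} + q_{i-2} with p_{-2}=0, p_{-1}=1, q_{-2}=1, q_{-1}=0), until the denominator exceeds 38:
  i=0: a_0=5, p_0 = 5*1 + 0 = 5, q_0 = 5*0 + 1 = 1.
  i=1: a_1=3, p_1 = 3*5 + 1 = 16, q_1 = 3*1 + 0 = 3.
  i=2: a_2=3, p_2 = 3*16 + 5 = 53, q_2 = 3*3 + 1 = 10.
  i=3: a_3=6, p_3 = 6*53 + 16 = 334, q_3 = 6*10 + 3 = 63.
q_3 = 63 > 38, so the last convergent with denominator <= 38 is p_2/q_2 = 53/10.
The closest fraction with denominator <= 38 is either p_2/q_2 or the intermediate fraction (k*p_2 + p_1)/(k*q_2 + q_1) with the largest k >= 1 whose denominator stays <= 38; these approach x as k grows, and every other convergent or intermediate fraction in range is farther away.
Largest k: floor((38 - q_1)/q_2) = floor((38 - 3)/10) = 3.
That gives (3*53 + 16)/(3*10 + 3) = 175/33.
Compare the errors: |x - 53/10| = |334*10 - 53*63|/(63*10) = 1/630, and |x - 175/33| = |334*33 - 175*63|/(63*33) = 3/2079.
Cross-multiplying, 3*630 = 1890 < 2079 = 1*2079, so 3/2079 is smaller: the intermediate fraction 175/33 is closer to x than 53/10.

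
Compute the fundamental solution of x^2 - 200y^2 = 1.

First expand sqrt(200) as a continued fraction. With x_i = (sqrt(200) + m_i)/d_i and (m_0, d_0) = (0, 1): a_0 = floor(sqrt(200)) = 14, since 14^2 = 196 <= 200 < 225 = 15^2.
Iterate m_{i+1} = d_i*a_i - m_i, d_{i+1} = (200 - m_{i+1}^2)/d_i, a_{i+1} = floor((a_0 + m_{i+1})/d_{i+1}):
  m_1 = 1*14 - 0 = 14, d_1 = (200 - 14^2)/1 = 4/1 = 4, a_1 = floor((14 + 14)/4) = 7.
  m_2 = 4*7 - 14 = 14, d_2 = (200 - 14^2)/4 = 4/4 = 1, a_2 = floor((14 + 14)/1) = 28.
  m_3 = 1*28 - 14 = 14, d_3 = (200 - 14^2)/1 = 4/1 = 4: (m_3, d_3) = (m_1, d_1) = (14, 4), so from here the quotients repeat a_1, a_2; the period length is 2.
So sqrt(200) = [14; (7, 28)] with period length k = 2.
k is even, so the fundamental solution of x^2 - 200y^2 = 1 is (p_{k-1}, q_{k-1}) = (p_1, q_1); compute convergents through index 1.
Convergents (p_i = a_i*p_{i-1} + p_{i-2}, q_i = a_i*q_{i-1} + q_{i-2} with p_{-2}=0, p_{-1}=1, q_{-2}=1, q_{-1}=0):
  i=0: a_0=14, p_0 = 14*1 + 0 = 14, q_0 = 14*0 + 1 = 1.
  i=1: a_1=7, p_1 = 7*14 + 1 = 99, q_1 = 7*1 + 0 = 7.
Check: 99^2 - 200*7^2 = 9801 - 9800 = 1, so (x, y) = (99, 7) solves the equation, and by the theorem it is the least positive solution.

(x, y) = (99, 7)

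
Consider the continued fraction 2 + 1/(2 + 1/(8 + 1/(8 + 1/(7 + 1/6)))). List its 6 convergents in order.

Using the convergent recurrence p_i = a_i*p_{i-1} + p_{i-2}, q_i = a_i*q_{i-1} + q_{i-2} with p_{-2}=0, p_{-1}=1, q_{-2}=1, q_{-1}=0:
  i=0: a_0=2, p_0 = 2*1 + 0 = 2, q_0 = 2*0 + 1 = 1.
  i=1: a_1=2, p_1 = 2*2 + 1 = 5, q_1 = 2*1 + 0 = 2.
  i=2: a_2=8, p_2 = 8*5 + 2 = 42, q_2 = 8*2 + 1 = 17.
  i=3: a_3=8, p_3 = 8*42 + 5 = 341, q_3 = 8*17 + 2 = 138.
  i=4: a_4=7, p_4 = 7*341 + 42 = 2429, q_4 = 7*138 + 17 = 983.
  i=5: a_5=6, p_5 = 6*2429 + 341 = 14915, q_5 = 6*983 + 138 = 6036.

2/1, 5/2, 42/17, 341/138, 2429/983, 14915/6036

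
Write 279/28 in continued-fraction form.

[9; 1, 27]

Run the Euclidean algorithm on 279 and 28; the successive quotients are the partial quotients a_0, a_1, ... (each step inverts the fractional part left over by the previous one):
  279 = 9*28 + 27, so a_0 = 9.
  28 = 1*27 + 1, so a_1 = 1.
  27 = 27*1 + 0, so a_2 = 27.
The remainder reaches 0 after 3 divisions, so the expansion has 3 partial quotients, read off in order.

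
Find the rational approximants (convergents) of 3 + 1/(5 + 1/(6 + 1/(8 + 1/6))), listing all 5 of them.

3/1, 16/5, 99/31, 808/253, 4947/1549

Using the convergent recurrence p_i = a_i*p_{i-1} + p_{i-2}, q_i = a_i*q_{i-1} + q_{i-2} with p_{-2}=0, p_{-1}=1, q_{-2}=1, q_{-1}=0:
  i=0: a_0=3, p_0 = 3*1 + 0 = 3, q_0 = 3*0 + 1 = 1.
  i=1: a_1=5, p_1 = 5*3 + 1 = 16, q_1 = 5*1 + 0 = 5.
  i=2: a_2=6, p_2 = 6*16 + 3 = 99, q_2 = 6*5 + 1 = 31.
  i=3: a_3=8, p_3 = 8*99 + 16 = 808, q_3 = 8*31 + 5 = 253.
  i=4: a_4=6, p_4 = 6*808 + 99 = 4947, q_4 = 6*253 + 31 = 1549.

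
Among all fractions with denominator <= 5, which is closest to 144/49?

3/1

Expand x = 144/49 as a continued fraction with the Euclidean algorithm:
  144 = 2*49 + 46, so a_0 = 2.
  49 = 1*46 + 3, so a_1 = 1.
  46 = 15*3 + 1, so a_2 = 15.
  3 = 3*1 + 0, so a_3 = 3.
so x = [2; 1, 15, 3].
Convergents (p_i = a_i*p_{i-1} + p_{i-2}, q_i = a_i*q_{i-1} + q_{i-2} with p_{-2}=0, p_{-1}=1, q_{-2}=1, q_{-1}=0), until the denominator exceeds 5:
  i=0: a_0=2, p_0 = 2*1 + 0 = 2, q_0 = 2*0 + 1 = 1.
  i=1: a_1=1, p_1 = 1*2 + 1 = 3, q_1 = 1*1 + 0 = 1.
  i=2: a_2=15, p_2 = 15*3 + 2 = 47, q_2 = 15*1 + 1 = 16.
q_2 = 16 > 5, so the last convergent with denominator <= 5 is p_1/q_1 = 3/1.
The closest fraction with denominator <= 5 is either p_1/q_1 or the intermediate fraction (k*p_1 + p_0)/(k*q_1 + q_0) with the largest k >= 1 whose denominator stays <= 5; these approach x as k grows, and every other convergent or intermediate fraction in range is farther away.
Largest k: floor((5 - q_0)/q_1) = floor((5 - 1)/1) = 4.
That gives (4*3 + 2)/(4*1 + 1) = 14/5.
Compare the errors: |x - 3/1| = |144*1 - 3*49|/(49*1) = 3/49, and |x - 14/5| = |144*5 - 14*49|/(49*5) = 34/245.
Cross-multiplying, 3*245 = 735 < 1666 = 34*49, so 3/49 is smaller: the convergent 3/1 is closer to x than 14/5.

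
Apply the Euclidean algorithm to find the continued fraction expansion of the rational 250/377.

[0; 1, 1, 1, 30, 1, 3]

Run the Euclidean algorithm on 250 and 377; the successive quotients are the partial quotients a_0, a_1, ... (each step inverts the fractional part left over by the previous one):
  250 = 0*377 + 250, so a_0 = 0.
  377 = 1*250 + 127, so a_1 = 1.
  250 = 1*127 + 123, so a_2 = 1.
  127 = 1*123 + 4, so a_3 = 1.
  123 = 30*4 + 3, so a_4 = 30.
  4 = 1*3 + 1, so a_5 = 1.
  3 = 3*1 + 0, so a_6 = 3.
The remainder reaches 0 after 7 divisions, so the expansion has 7 partial quotients, read off in order.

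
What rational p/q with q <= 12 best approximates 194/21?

Expand x = 194/21 as a continued fraction with the Euclidean algorithm:
  194 = 9*21 + 5, so a_0 = 9.
  21 = 4*5 + 1, so a_1 = 4.
  5 = 5*1 + 0, so a_2 = 5.
so x = [9; 4, 5].
Convergents (p_i = a_i*p_{i-1} + p_{i-2}, q_i = a_i*q_{i-1} + q_{i-2} with p_{-2}=0, p_{-1}=1, q_{-2}=1, q_{-1}=0), until the denominator exceeds 12:
  i=0: a_0=9, p_0 = 9*1 + 0 = 9, q_0 = 9*0 + 1 = 1.
  i=1: a_1=4, p_1 = 4*9 + 1 = 37, q_1 = 4*1 + 0 = 4.
  i=2: a_2=5, p_2 = 5*37 + 9 = 194, q_2 = 5*4 + 1 = 21.
q_2 = 21 > 12, so the last convergent with denominator <= 12 is p_1/q_1 = 37/4.
The closest fraction with denominator <= 12 is either p_1/q_1 or the intermediate fraction (k*p_1 + p_0)/(k*q_1 + q_0) with the largest k >= 1 whose denominator stays <= 12; these approach x as k grows, and every other convergent or intermediate fraction in range is farther away.
Largest k: floor((12 - q_0)/q_1) = floor((12 - 1)/4) = 2.
That gives (2*37 + 9)/(2*4 + 1) = 83/9.
Compare the errors: |x - 37/4| = |194*4 - 37*21|/(21*4) = 1/84, and |x - 83/9| = |194*9 - 83*21|/(21*9) = 3/189.
Cross-multiplying, 1*189 = 189 < 252 = 3*84, so 1/84 is smaller: the convergent 37/4 is closer to x than 83/9.

37/4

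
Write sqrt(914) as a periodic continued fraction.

[30; (4, 3, 3, 4, 60)]

Write x_i = (sqrt(914) + m_i)/d_i with (m_0, d_0) = (0, 1). a_0 = floor(sqrt(914)) = 30, since 30^2 = 900 <= 914 < 961 = 31^2.
Iterate m_{i+1} = d_i*a_i - m_i, d_{i+1} = (914 - m_{i+1}^2)/d_i, a_{i+1} = floor((a_0 + m_{i+1})/d_{i+1}):
  m_1 = 1*30 - 0 = 30, d_1 = (914 - 30^2)/1 = 14/1 = 14, a_1 = floor((30 + 30)/14) = 4.
  m_2 = 14*4 - 30 = 26, d_2 = (914 - 26^2)/14 = 238/14 = 17, a_2 = floor((30 + 26)/17) = 3.
  m_3 = 17*3 - 26 = 25, d_3 = (914 - 25^2)/17 = 289/17 = 17, a_3 = floor((30 + 25)/17) = 3.
  m_4 = 17*3 - 25 = 26, d_4 = (914 - 26^2)/17 = 238/17 = 14, a_4 = floor((30 + 26)/14) = 4.
  m_5 = 14*4 - 26 = 30, d_5 = (914 - 30^2)/14 = 14/14 = 1, a_5 = floor((30 + 30)/1) = 60.
  m_6 = 1*60 - 30 = 30, d_6 = (914 - 30^2)/1 = 14/1 = 14: (m_6, d_6) = (m_1, d_1) = (30, 14), so from here the quotients repeat a_1, ..., a_5; the period length is 5.
Hence the expansion of sqrt(914) is a_0 = 30 followed by the repeating block 4, 3, 3, 4, 60 (period 5).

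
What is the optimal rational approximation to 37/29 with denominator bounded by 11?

Expand x = 37/29 as a continued fraction with the Euclidean algorithm:
  37 = 1*29 + 8, so a_0 = 1.
  29 = 3*8 + 5, so a_1 = 3.
  8 = 1*5 + 3, so a_2 = 1.
  5 = 1*3 + 2, so a_3 = 1.
  3 = 1*2 + 1, so a_4 = 1.
  2 = 2*1 + 0, so a_5 = 2.
so x = [1; 3, 1, 1, 1, 2].
Convergents (p_i = a_i*p_{i-1} + p_{i-2}, q_i = a_i*q_{i-1} + q_{i-2} with p_{-2}=0, p_{-1}=1, q_{-2}=1, q_{-1}=0), until the denominator exceeds 11:
  i=0: a_0=1, p_0 = 1*1 + 0 = 1, q_0 = 1*0 + 1 = 1.
  i=1: a_1=3, p_1 = 3*1 + 1 = 4, q_1 = 3*1 + 0 = 3.
  i=2: a_2=1, p_2 = 1*4 + 1 = 5, q_2 = 1*3 + 1 = 4.
  i=3: a_3=1, p_3 = 1*5 + 4 = 9, q_3 = 1*4 + 3 = 7.
  i=4: a_4=1, p_4 = 1*9 + 5 = 14, q_4 = 1*7 + 4 = 11.
  i=5: a_5=2, p_5 = 2*14 + 9 = 37, q_5 = 2*11 + 7 = 29.
q_5 = 29 > 11, so the last convergent with denominator <= 11 is p_4/q_4 = 14/11.
The closest fraction with denominator <= 11 is either p_4/q_4 or the intermediate fraction (k*p_4 + p_3)/(k*q_4 + q_3) with the largest k >= 1 whose denominator stays <= 11; these approach x as k grows, and every other convergent or intermediate fraction in range is farther away.
Largest k: floor((11 - q_3)/q_4) = floor((11 - 7)/11) = 0.
Since k = 0, no intermediate fraction beyond p_4/q_4 has denominator <= 11, so the convergent 14/11 is the closest (its error is |37*11 - 14*29|/(29*11) = 1/319).

14/11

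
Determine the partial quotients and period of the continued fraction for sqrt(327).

[18; (12, 36)]

Write x_i = (sqrt(327) + m_i)/d_i with (m_0, d_0) = (0, 1). a_0 = floor(sqrt(327)) = 18, since 18^2 = 324 <= 327 < 361 = 19^2.
Iterate m_{i+1} = d_i*a_i - m_i, d_{i+1} = (327 - m_{i+1}^2)/d_i, a_{i+1} = floor((a_0 + m_{i+1})/d_{i+1}):
  m_1 = 1*18 - 0 = 18, d_1 = (327 - 18^2)/1 = 3/1 = 3, a_1 = floor((18 + 18)/3) = 12.
  m_2 = 3*12 - 18 = 18, d_2 = (327 - 18^2)/3 = 3/3 = 1, a_2 = floor((18 + 18)/1) = 36.
  m_3 = 1*36 - 18 = 18, d_3 = (327 - 18^2)/1 = 3/1 = 3: (m_3, d_3) = (m_1, d_1) = (18, 3), so from here the quotients repeat a_1, a_2; the period length is 2.
Hence the expansion of sqrt(327) is a_0 = 18 followed by the repeating block 12, 36 (period 2).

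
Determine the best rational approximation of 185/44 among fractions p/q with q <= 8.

21/5

Expand x = 185/44 as a continued fraction with the Euclidean algorithm:
  185 = 4*44 + 9, so a_0 = 4.
  44 = 4*9 + 8, so a_1 = 4.
  9 = 1*8 + 1, so a_2 = 1.
  8 = 8*1 + 0, so a_3 = 8.
so x = [4; 4, 1, 8].
Convergents (p_i = a_i*p_{i-1} + p_{i-2}, q_i = a_i*q_{i-1} + q_{i-2} with p_{-2}=0, p_{-1}=1, q_{-2}=1, q_{-1}=0), until the denominator exceeds 8:
  i=0: a_0=4, p_0 = 4*1 + 0 = 4, q_0 = 4*0 + 1 = 1.
  i=1: a_1=4, p_1 = 4*4 + 1 = 17, q_1 = 4*1 + 0 = 4.
  i=2: a_2=1, p_2 = 1*17 + 4 = 21, q_2 = 1*4 + 1 = 5.
  i=3: a_3=8, p_3 = 8*21 + 17 = 185, q_3 = 8*5 + 4 = 44.
q_3 = 44 > 8, so the last convergent with denominator <= 8 is p_2/q_2 = 21/5.
The closest fraction with denominator <= 8 is either p_2/q_2 or the intermediate fraction (k*p_2 + p_1)/(k*q_2 + q_1) with the largest k >= 1 whose denominator stays <= 8; these approach x as k grows, and every other convergent or intermediate fraction in range is farther away.
Largest k: floor((8 - q_1)/q_2) = floor((8 - 4)/5) = 0.
Since k = 0, no intermediate fraction beyond p_2/q_2 has denominator <= 8, so the convergent 21/5 is the closest (its error is |185*5 - 21*44|/(44*5) = 1/220).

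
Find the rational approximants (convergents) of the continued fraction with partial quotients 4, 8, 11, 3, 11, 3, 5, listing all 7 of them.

4/1, 33/8, 367/89, 1134/275, 12841/3114, 39657/9617, 211126/51199

Using the convergent recurrence p_i = a_i*p_{i-1} + p_{i-2}, q_i = a_i*q_{i-1} + q_{i-2} with p_{-2}=0, p_{-1}=1, q_{-2}=1, q_{-1}=0:
  i=0: a_0=4, p_0 = 4*1 + 0 = 4, q_0 = 4*0 + 1 = 1.
  i=1: a_1=8, p_1 = 8*4 + 1 = 33, q_1 = 8*1 + 0 = 8.
  i=2: a_2=11, p_2 = 11*33 + 4 = 367, q_2 = 11*8 + 1 = 89.
  i=3: a_3=3, p_3 = 3*367 + 33 = 1134, q_3 = 3*89 + 8 = 275.
  i=4: a_4=11, p_4 = 11*1134 + 367 = 12841, q_4 = 11*275 + 89 = 3114.
  i=5: a_5=3, p_5 = 3*12841 + 1134 = 39657, q_5 = 3*3114 + 275 = 9617.
  i=6: a_6=5, p_6 = 5*39657 + 12841 = 211126, q_6 = 5*9617 + 3114 = 51199.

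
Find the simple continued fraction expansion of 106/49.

[2; 6, 8]

Run the Euclidean algorithm on 106 and 49; the successive quotients are the partial quotients a_0, a_1, ... (each step inverts the fractional part left over by the previous one):
  106 = 2*49 + 8, so a_0 = 2.
  49 = 6*8 + 1, so a_1 = 6.
  8 = 8*1 + 0, so a_2 = 8.
The remainder reaches 0 after 3 divisions, so the expansion has 3 partial quotients, read off in order.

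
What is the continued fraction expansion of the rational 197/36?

Run the Euclidean algorithm on 197 and 36; the successive quotients are the partial quotients a_0, a_1, ... (each step inverts the fractional part left over by the previous one):
  197 = 5*36 + 17, so a_0 = 5.
  36 = 2*17 + 2, so a_1 = 2.
  17 = 8*2 + 1, so a_2 = 8.
  2 = 2*1 + 0, so a_3 = 2.
The remainder reaches 0 after 4 divisions, so the expansion has 4 partial quotients, read off in order.

[5; 2, 8, 2]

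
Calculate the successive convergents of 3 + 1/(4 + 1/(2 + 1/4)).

Using the convergent recurrence p_i = a_i*p_{i-1} + p_{i-2}, q_i = a_i*q_{i-1} + q_{i-2} with p_{-2}=0, p_{-1}=1, q_{-2}=1, q_{-1}=0:
  i=0: a_0=3, p_0 = 3*1 + 0 = 3, q_0 = 3*0 + 1 = 1.
  i=1: a_1=4, p_1 = 4*3 + 1 = 13, q_1 = 4*1 + 0 = 4.
  i=2: a_2=2, p_2 = 2*13 + 3 = 29, q_2 = 2*4 + 1 = 9.
  i=3: a_3=4, p_3 = 4*29 + 13 = 129, q_3 = 4*9 + 4 = 40.

3/1, 13/4, 29/9, 129/40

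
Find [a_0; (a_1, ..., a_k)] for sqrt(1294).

Write x_i = (sqrt(1294) + m_i)/d_i with (m_0, d_0) = (0, 1). a_0 = floor(sqrt(1294)) = 35, since 35^2 = 1225 <= 1294 < 1296 = 36^2.
Iterate m_{i+1} = d_i*a_i - m_i, d_{i+1} = (1294 - m_{i+1}^2)/d_i, a_{i+1} = floor((a_0 + m_{i+1})/d_{i+1}):
  m_1 = 1*35 - 0 = 35, d_1 = (1294 - 35^2)/1 = 69/1 = 69, a_1 = floor((35 + 35)/69) = 1.
  m_2 = 69*1 - 35 = 34, d_2 = (1294 - 34^2)/69 = 138/69 = 2, a_2 = floor((35 + 34)/2) = 34.
  m_3 = 2*34 - 34 = 34, d_3 = (1294 - 34^2)/2 = 138/2 = 69, a_3 = floor((35 + 34)/69) = 1.
  m_4 = 69*1 - 34 = 35, d_4 = (1294 - 35^2)/69 = 69/69 = 1, a_4 = floor((35 + 35)/1) = 70.
  m_5 = 1*70 - 35 = 35, d_5 = (1294 - 35^2)/1 = 69/1 = 69: (m_5, d_5) = (m_1, d_1) = (35, 69), so from here the quotients repeat a_1, ..., a_4; the period length is 4.
Hence the expansion of sqrt(1294) is a_0 = 35 followed by the repeating block 1, 34, 1, 70 (period 4).

[35; (1, 34, 1, 70)]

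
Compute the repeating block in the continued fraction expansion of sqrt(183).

[13; (1, 1, 8, 1, 1, 26)]

Write x_i = (sqrt(183) + m_i)/d_i with (m_0, d_0) = (0, 1). a_0 = floor(sqrt(183)) = 13, since 13^2 = 169 <= 183 < 196 = 14^2.
Iterate m_{i+1} = d_i*a_i - m_i, d_{i+1} = (183 - m_{i+1}^2)/d_i, a_{i+1} = floor((a_0 + m_{i+1})/d_{i+1}):
  m_1 = 1*13 - 0 = 13, d_1 = (183 - 13^2)/1 = 14/1 = 14, a_1 = floor((13 + 13)/14) = 1.
  m_2 = 14*1 - 13 = 1, d_2 = (183 - 1^2)/14 = 182/14 = 13, a_2 = floor((13 + 1)/13) = 1.
  m_3 = 13*1 - 1 = 12, d_3 = (183 - 12^2)/13 = 39/13 = 3, a_3 = floor((13 + 12)/3) = 8.
  m_4 = 3*8 - 12 = 12, d_4 = (183 - 12^2)/3 = 39/3 = 13, a_4 = floor((13 + 12)/13) = 1.
  m_5 = 13*1 - 12 = 1, d_5 = (183 - 1^2)/13 = 182/13 = 14, a_5 = floor((13 + 1)/14) = 1.
  m_6 = 14*1 - 1 = 13, d_6 = (183 - 13^2)/14 = 14/14 = 1, a_6 = floor((13 + 13)/1) = 26.
  m_7 = 1*26 - 13 = 13, d_7 = (183 - 13^2)/1 = 14/1 = 14: (m_7, d_7) = (m_1, d_1) = (13, 14), so from here the quotients repeat a_1, ..., a_6; the period length is 6.
Hence the expansion of sqrt(183) is a_0 = 13 followed by the repeating block 1, 1, 8, 1, 1, 26 (period 6).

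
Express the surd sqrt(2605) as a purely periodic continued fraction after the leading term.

Write x_i = (sqrt(2605) + m_i)/d_i with (m_0, d_0) = (0, 1). a_0 = floor(sqrt(2605)) = 51, since 51^2 = 2601 <= 2605 < 2704 = 52^2.
Iterate m_{i+1} = d_i*a_i - m_i, d_{i+1} = (2605 - m_{i+1}^2)/d_i, a_{i+1} = floor((a_0 + m_{i+1})/d_{i+1}):
  m_1 = 1*51 - 0 = 51, d_1 = (2605 - 51^2)/1 = 4/1 = 4, a_1 = floor((51 + 51)/4) = 25.
  m_2 = 4*25 - 51 = 49, d_2 = (2605 - 49^2)/4 = 204/4 = 51, a_2 = floor((51 + 49)/51) = 1.
  m_3 = 51*1 - 49 = 2, d_3 = (2605 - 2^2)/51 = 2601/51 = 51, a_3 = floor((51 + 2)/51) = 1.
  m_4 = 51*1 - 2 = 49, d_4 = (2605 - 49^2)/51 = 204/51 = 4, a_4 = floor((51 + 49)/4) = 25.
  m_5 = 4*25 - 49 = 51, d_5 = (2605 - 51^2)/4 = 4/4 = 1, a_5 = floor((51 + 51)/1) = 102.
  m_6 = 1*102 - 51 = 51, d_6 = (2605 - 51^2)/1 = 4/1 = 4: (m_6, d_6) = (m_1, d_1) = (51, 4), so from here the quotients repeat a_1, ..., a_5; the period length is 5.
Hence the expansion of sqrt(2605) is a_0 = 51 followed by the repeating block 25, 1, 1, 25, 102 (period 5).

[51; (25, 1, 1, 25, 102)]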